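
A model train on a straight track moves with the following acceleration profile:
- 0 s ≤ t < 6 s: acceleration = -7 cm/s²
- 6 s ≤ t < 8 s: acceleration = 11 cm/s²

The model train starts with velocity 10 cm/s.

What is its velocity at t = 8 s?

Δv equals the area under the a-t graph; then v = v₀ + Δv.
0–6 s: -7 × 6 = -42 cm/s
6–8 s: 11 × 2 = 22 cm/s
Δv = -20 cm/s, so v(8) = 10 + (-20) = -10 cm/s.

-10 cm/s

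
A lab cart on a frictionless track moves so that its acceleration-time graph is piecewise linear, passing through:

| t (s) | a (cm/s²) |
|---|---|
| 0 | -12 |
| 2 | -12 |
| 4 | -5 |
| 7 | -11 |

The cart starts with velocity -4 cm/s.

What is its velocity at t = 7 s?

Δv equals the area under the a-t graph; then v = v₀ + Δv.
0–2 s: -12 × 2 = -24 cm/s
2–4 s: ½(-12 + -5)(2) = -17 cm/s
4–7 s: ½(-5 + -11)(3) = -24 cm/s
Δv = -65 cm/s, so v(7) = -4 + (-65) = -69 cm/s.

-69 cm/s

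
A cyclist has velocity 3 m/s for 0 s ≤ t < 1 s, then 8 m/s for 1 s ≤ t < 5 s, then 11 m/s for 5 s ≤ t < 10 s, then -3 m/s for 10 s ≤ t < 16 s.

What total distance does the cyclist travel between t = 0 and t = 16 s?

108 m

Total distance travelled is ∫|v| dt — sum the magnitudes of each area piece.
0–1 s: |3| × 1 = 3 m
1–5 s: |8| × 4 = 32 m
5–10 s: |11| × 5 = 55 m
10–16 s: |-3| × 6 = 18 m
Total distance = 108 m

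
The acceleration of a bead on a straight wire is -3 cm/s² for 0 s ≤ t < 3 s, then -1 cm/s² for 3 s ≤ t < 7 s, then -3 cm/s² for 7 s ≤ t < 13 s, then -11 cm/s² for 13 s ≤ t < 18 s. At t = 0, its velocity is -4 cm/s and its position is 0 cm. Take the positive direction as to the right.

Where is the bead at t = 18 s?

On each constant-a segment, Δv = aΔt and Δx = v₀Δt + ½aΔt²; chain segment to segment.
0–3 s: v starts -4 cm/s; Δx = -4·3 + ½·-3·3² = -25.5 cm; v ends -13 cm/s.
3–7 s: v starts -13 cm/s; Δx = -13·4 + ½·-1·4² = -60 cm; v ends -17 cm/s.
7–13 s: v starts -17 cm/s; Δx = -17·6 + ½·-3·6² = -156 cm; v ends -35 cm/s.
13–18 s: v starts -35 cm/s; Δx = -35·5 + ½·-11·5² = -312.5 cm; v ends -90 cm/s.
x(18) = 0 + Σ Δx = -554 cm.

-554 cm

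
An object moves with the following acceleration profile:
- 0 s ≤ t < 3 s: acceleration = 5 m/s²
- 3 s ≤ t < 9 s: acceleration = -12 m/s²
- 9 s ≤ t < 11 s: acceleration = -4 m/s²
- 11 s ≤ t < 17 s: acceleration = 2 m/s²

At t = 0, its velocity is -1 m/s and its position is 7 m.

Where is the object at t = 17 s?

On each constant-a segment, Δv = aΔt and Δx = v₀Δt + ½aΔt²; chain segment to segment.
0–3 s: v starts -1 m/s; Δx = -1·3 + ½·5·3² = 19.5 m; v ends 14 m/s.
3–9 s: v starts 14 m/s; Δx = 14·6 + ½·-12·6² = -132 m; v ends -58 m/s.
9–11 s: v starts -58 m/s; Δx = -58·2 + ½·-4·2² = -124 m; v ends -66 m/s.
11–17 s: v starts -66 m/s; Δx = -66·6 + ½·2·6² = -360 m; v ends -54 m/s.
x(17) = 7 + Σ Δx = -589.5 m.

-589.5 m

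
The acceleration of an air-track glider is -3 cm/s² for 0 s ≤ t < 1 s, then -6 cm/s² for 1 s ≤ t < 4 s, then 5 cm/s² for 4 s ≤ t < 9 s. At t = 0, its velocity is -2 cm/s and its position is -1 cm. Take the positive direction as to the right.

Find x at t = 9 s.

On each constant-a segment, Δv = aΔt and Δx = v₀Δt + ½aΔt²; chain segment to segment.
0–1 s: v starts -2 cm/s; Δx = -2·1 + ½·-3·1² = -3.5 cm; v ends -5 cm/s.
1–4 s: v starts -5 cm/s; Δx = -5·3 + ½·-6·3² = -42 cm; v ends -23 cm/s.
4–9 s: v starts -23 cm/s; Δx = -23·5 + ½·5·5² = -52.5 cm; v ends 2 cm/s.
x(9) = -1 + Σ Δx = -99 cm.

-99 cm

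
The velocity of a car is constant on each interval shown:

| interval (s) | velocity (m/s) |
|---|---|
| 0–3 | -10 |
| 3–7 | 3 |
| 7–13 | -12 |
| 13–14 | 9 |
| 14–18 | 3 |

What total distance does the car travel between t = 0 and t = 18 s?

135 m

Distance (not displacement) is the total path length: add the absolute areas under v-t.
0–3 s: |-10| × 3 = 30 m
3–7 s: |3| × 4 = 12 m
7–13 s: |-12| × 6 = 72 m
13–14 s: |9| × 1 = 9 m
14–18 s: |3| × 4 = 12 m
Total distance = 135 m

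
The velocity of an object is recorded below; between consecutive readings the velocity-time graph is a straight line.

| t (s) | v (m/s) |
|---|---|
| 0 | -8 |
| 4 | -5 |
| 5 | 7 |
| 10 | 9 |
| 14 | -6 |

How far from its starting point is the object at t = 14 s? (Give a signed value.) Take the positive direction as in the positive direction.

Displacement is the signed area under the v-t curve.
0–4 s: ½(-8 + -5)(4) = -26 m
4–5 s: ½(-5 + 7)(1) = 1 m
5–10 s: ½(7 + 9)(5) = 40 m
10–14 s: ½(9 + -6)(4) = 6 m
Net displacement = 21 m

21 m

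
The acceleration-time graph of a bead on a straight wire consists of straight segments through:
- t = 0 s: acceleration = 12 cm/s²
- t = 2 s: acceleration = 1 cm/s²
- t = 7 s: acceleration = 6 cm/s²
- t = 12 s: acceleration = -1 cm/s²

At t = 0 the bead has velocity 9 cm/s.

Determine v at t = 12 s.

52 cm/s

Δv equals the area under the a-t graph; then v = v₀ + Δv.
0–2 s: ½(12 + 1)(2) = 13 cm/s
2–7 s: ½(1 + 6)(5) = 17.5 cm/s
7–12 s: ½(6 + -1)(5) = 12.5 cm/s
Δv = 43 cm/s, so v(12) = 9 + (43) = 52 cm/s.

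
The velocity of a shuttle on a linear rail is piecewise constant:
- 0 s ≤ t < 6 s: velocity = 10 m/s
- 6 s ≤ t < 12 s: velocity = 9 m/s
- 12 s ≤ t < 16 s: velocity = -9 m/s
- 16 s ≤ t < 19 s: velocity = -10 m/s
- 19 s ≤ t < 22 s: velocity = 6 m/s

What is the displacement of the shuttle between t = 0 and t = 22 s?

66 m

Net displacement equals the area under the velocity-time graph (areas below the axis count negative).
0–6 s: 10 × 6 = 60 m
6–12 s: 9 × 6 = 54 m
12–16 s: -9 × 4 = -36 m
16–19 s: -10 × 3 = -30 m
19–22 s: 6 × 3 = 18 m
Net displacement = 66 m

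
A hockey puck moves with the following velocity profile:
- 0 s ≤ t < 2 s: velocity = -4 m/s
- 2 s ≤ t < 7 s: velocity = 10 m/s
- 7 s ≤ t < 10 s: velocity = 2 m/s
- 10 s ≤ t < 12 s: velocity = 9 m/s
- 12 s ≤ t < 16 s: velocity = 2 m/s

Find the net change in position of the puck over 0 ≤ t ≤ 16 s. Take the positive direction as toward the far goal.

74 m

Displacement is the signed area under the v-t curve.
0–2 s: -4 × 2 = -8 m
2–7 s: 10 × 5 = 50 m
7–10 s: 2 × 3 = 6 m
10–12 s: 9 × 2 = 18 m
12–16 s: 2 × 4 = 8 m
Net displacement = 74 m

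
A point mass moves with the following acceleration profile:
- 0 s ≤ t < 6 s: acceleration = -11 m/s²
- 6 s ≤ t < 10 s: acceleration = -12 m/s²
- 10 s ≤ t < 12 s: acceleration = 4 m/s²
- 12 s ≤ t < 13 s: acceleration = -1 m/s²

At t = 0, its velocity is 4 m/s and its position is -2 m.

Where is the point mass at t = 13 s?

-834.5 m

On each constant-a segment, Δv = aΔt and Δx = v₀Δt + ½aΔt²; chain segment to segment.
0–6 s: v starts 4 m/s; Δx = 4·6 + ½·-11·6² = -174 m; v ends -62 m/s.
6–10 s: v starts -62 m/s; Δx = -62·4 + ½·-12·4² = -344 m; v ends -110 m/s.
10–12 s: v starts -110 m/s; Δx = -110·2 + ½·4·2² = -212 m; v ends -102 m/s.
12–13 s: v starts -102 m/s; Δx = -102·1 + ½·-1·1² = -102.5 m; v ends -103 m/s.
x(13) = -2 + Σ Δx = -834.5 m.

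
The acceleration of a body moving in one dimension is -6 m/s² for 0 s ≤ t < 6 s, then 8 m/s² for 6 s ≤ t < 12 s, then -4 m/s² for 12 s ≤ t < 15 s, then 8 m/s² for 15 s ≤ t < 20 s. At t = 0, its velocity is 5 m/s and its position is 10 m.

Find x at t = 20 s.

On each constant-a segment, Δv = aΔt and Δx = v₀Δt + ½aΔt²; chain segment to segment.
0–6 s: v starts 5 m/s; Δx = 5·6 + ½·-6·6² = -78 m; v ends -31 m/s.
6–12 s: v starts -31 m/s; Δx = -31·6 + ½·8·6² = -42 m; v ends 17 m/s.
12–15 s: v starts 17 m/s; Δx = 17·3 + ½·-4·3² = 33 m; v ends 5 m/s.
15–20 s: v starts 5 m/s; Δx = 5·5 + ½·8·5² = 125 m; v ends 45 m/s.
x(20) = 10 + Σ Δx = 48 m.

48 m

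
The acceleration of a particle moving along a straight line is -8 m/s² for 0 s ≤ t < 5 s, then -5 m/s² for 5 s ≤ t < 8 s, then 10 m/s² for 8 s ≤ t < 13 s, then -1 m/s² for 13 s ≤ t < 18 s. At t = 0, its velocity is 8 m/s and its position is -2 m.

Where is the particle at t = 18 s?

-288 m

On each constant-a segment, Δv = aΔt and Δx = v₀Δt + ½aΔt²; chain segment to segment.
0–5 s: v starts 8 m/s; Δx = 8·5 + ½·-8·5² = -60 m; v ends -32 m/s.
5–8 s: v starts -32 m/s; Δx = -32·3 + ½·-5·3² = -118.5 m; v ends -47 m/s.
8–13 s: v starts -47 m/s; Δx = -47·5 + ½·10·5² = -110 m; v ends 3 m/s.
13–18 s: v starts 3 m/s; Δx = 3·5 + ½·-1·5² = 2.5 m; v ends -2 m/s.
x(18) = -2 + Σ Δx = -288 m.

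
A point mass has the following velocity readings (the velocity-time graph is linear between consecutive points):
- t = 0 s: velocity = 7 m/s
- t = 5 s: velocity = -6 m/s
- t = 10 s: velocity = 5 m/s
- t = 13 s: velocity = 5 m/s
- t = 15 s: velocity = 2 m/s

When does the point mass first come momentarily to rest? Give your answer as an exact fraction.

t = 35/13 s

v changes sign on 0–5 s (from 7 to -6); the graph is linear there, so v = 0 at t = 0 + (-7)·(5 − 0)/(-6 − 7) = 35/13 s.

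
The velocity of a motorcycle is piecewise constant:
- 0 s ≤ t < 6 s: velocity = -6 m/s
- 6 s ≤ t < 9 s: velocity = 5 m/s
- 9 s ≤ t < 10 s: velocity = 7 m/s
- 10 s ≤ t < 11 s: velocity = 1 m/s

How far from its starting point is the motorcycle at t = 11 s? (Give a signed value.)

-13 m

Net displacement equals the area under the velocity-time graph (areas below the axis count negative).
0–6 s: -6 × 6 = -36 m
6–9 s: 5 × 3 = 15 m
9–10 s: 7 × 1 = 7 m
10–11 s: 1 × 1 = 1 m
Net displacement = -13 m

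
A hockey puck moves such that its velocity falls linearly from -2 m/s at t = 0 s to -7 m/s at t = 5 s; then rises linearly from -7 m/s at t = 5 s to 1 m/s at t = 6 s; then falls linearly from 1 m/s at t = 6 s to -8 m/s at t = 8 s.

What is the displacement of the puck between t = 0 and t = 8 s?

-32.5 m

Displacement is the signed area under the v-t curve.
0–5 s: ½(-2 + -7)(5) = -22.5 m
5–6 s: ½(-7 + 1)(1) = -3 m
6–8 s: ½(1 + -8)(2) = -7 m
Net displacement = -32.5 m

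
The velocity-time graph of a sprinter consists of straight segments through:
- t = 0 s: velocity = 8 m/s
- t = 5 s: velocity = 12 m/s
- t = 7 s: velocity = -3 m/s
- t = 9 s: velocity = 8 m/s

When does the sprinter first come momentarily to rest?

t = 6.6 s

v changes sign on 5–7 s (from 12 to -3); the graph is linear there, so v = 0 at t = 5 + (-12)·(7 − 5)/(-3 − 12) = 6.6 s.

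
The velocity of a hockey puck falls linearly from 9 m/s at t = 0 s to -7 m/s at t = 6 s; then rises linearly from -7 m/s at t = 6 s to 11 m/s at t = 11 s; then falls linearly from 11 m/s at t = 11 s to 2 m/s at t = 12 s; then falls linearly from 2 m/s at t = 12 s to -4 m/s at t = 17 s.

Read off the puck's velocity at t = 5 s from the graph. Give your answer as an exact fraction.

-13/3 m/s

On 0–6 s the graph is linear from 9 to -7 m/s: v(5) = 9 + (-7 − 9)·(5 − 0)/(6 − 0) = -13/3 m/s.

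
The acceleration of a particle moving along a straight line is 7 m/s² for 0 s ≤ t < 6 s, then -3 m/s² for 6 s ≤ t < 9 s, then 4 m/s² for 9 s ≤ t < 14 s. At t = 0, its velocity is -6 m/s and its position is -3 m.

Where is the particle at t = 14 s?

On each constant-a segment, Δv = aΔt and Δx = v₀Δt + ½aΔt²; chain segment to segment.
0–6 s: v starts -6 m/s; Δx = -6·6 + ½·7·6² = 90 m; v ends 36 m/s.
6–9 s: v starts 36 m/s; Δx = 36·3 + ½·-3·3² = 94.5 m; v ends 27 m/s.
9–14 s: v starts 27 m/s; Δx = 27·5 + ½·4·5² = 185 m; v ends 47 m/s.
x(14) = -3 + Σ Δx = 366.5 m.

366.5 m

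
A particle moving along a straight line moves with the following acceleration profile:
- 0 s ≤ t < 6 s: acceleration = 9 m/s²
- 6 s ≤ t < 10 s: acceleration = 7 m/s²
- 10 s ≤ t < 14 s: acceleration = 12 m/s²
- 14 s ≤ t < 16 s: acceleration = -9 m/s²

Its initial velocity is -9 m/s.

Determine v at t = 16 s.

Δv equals the area under the a-t graph; then v = v₀ + Δv.
0–6 s: 9 × 6 = 54 m/s
6–10 s: 7 × 4 = 28 m/s
10–14 s: 12 × 4 = 48 m/s
14–16 s: -9 × 2 = -18 m/s
Δv = 112 m/s, so v(16) = -9 + (112) = 103 m/s.

103 m/s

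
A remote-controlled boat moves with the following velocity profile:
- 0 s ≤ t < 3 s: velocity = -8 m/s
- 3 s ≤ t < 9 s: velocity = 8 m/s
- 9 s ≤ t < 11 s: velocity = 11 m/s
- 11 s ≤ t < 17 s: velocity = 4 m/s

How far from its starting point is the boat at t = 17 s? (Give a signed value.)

Displacement is the signed area under the v-t curve.
0–3 s: -8 × 3 = -24 m
3–9 s: 8 × 6 = 48 m
9–11 s: 11 × 2 = 22 m
11–17 s: 4 × 6 = 24 m
Net displacement = 70 m

70 m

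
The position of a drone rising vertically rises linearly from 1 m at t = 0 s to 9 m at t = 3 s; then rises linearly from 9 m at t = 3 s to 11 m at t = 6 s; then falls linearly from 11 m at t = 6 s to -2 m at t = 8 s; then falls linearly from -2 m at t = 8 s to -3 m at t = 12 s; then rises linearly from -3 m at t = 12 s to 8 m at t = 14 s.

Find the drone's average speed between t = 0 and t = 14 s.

Average speed = (total path length)/(elapsed time); on a piecewise-linear x-t graph the path length is Σ|Δx|.
0–3 s: |Δx| = |9 − 1| = 8 m
3–6 s: |Δx| = |11 − 9| = 2 m
6–8 s: |Δx| = |-2 − 11| = 13 m
8–12 s: |Δx| = |-3 − -2| = 1 m
12–14 s: |Δx| = |8 − -3| = 11 m
Total path = 35 m; average speed = 35/14 = 2.5 m/s.

2.5 m/s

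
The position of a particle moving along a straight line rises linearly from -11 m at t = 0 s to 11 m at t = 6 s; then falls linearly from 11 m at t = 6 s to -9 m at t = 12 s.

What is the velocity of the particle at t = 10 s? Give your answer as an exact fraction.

Velocity is the slope of the x-t graph on 6–12 s: (-9 − 11)/(12 − 6) = -10/3 m/s.

-10/3 m/s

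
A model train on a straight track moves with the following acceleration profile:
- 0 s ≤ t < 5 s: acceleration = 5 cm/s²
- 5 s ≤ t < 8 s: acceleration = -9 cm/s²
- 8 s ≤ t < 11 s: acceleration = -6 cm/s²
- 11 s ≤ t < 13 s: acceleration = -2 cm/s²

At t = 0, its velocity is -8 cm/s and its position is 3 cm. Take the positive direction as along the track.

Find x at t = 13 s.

-81 cm

On each constant-a segment, Δv = aΔt and Δx = v₀Δt + ½aΔt²; chain segment to segment.
0–5 s: v starts -8 cm/s; Δx = -8·5 + ½·5·5² = 22.5 cm; v ends 17 cm/s.
5–8 s: v starts 17 cm/s; Δx = 17·3 + ½·-9·3² = 10.5 cm; v ends -10 cm/s.
8–11 s: v starts -10 cm/s; Δx = -10·3 + ½·-6·3² = -57 cm; v ends -28 cm/s.
11–13 s: v starts -28 cm/s; Δx = -28·2 + ½·-2·2² = -60 cm; v ends -32 cm/s.
x(13) = 3 + Σ Δx = -81 cm.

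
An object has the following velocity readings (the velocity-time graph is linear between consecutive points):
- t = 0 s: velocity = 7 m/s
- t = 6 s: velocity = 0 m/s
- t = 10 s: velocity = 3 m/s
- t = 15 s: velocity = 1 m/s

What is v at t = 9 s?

2.25 m/s

On 6–10 s the graph is linear from 0 to 3 m/s: v(9) = 0 + (3 − 0)·(9 − 6)/(10 − 6) = 2.25 m/s.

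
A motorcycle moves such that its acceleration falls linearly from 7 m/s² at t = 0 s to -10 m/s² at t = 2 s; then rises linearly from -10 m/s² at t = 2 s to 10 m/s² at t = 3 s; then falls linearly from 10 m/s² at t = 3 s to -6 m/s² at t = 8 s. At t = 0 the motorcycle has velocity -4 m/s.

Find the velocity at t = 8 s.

Δv equals the area under the a-t graph; then v = v₀ + Δv.
0–2 s: ½(7 + -10)(2) = -3 m/s
2–3 s: ½(-10 + 10)(1) = 0 m/s
3–8 s: ½(10 + -6)(5) = 10 m/s
Δv = 7 m/s, so v(8) = -4 + (7) = 3 m/s.

3 m/s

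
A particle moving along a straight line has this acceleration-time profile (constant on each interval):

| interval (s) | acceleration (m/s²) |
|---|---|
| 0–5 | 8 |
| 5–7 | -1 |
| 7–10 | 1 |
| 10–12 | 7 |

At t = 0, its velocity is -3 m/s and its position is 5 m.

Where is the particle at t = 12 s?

On each constant-a segment, Δv = aΔt and Δx = v₀Δt + ½aΔt²; chain segment to segment.
0–5 s: v starts -3 m/s; Δx = -3·5 + ½·8·5² = 85 m; v ends 37 m/s.
5–7 s: v starts 37 m/s; Δx = 37·2 + ½·-1·2² = 72 m; v ends 35 m/s.
7–10 s: v starts 35 m/s; Δx = 35·3 + ½·1·3² = 109.5 m; v ends 38 m/s.
10–12 s: v starts 38 m/s; Δx = 38·2 + ½·7·2² = 90 m; v ends 52 m/s.
x(12) = 5 + Σ Δx = 361.5 m.

361.5 m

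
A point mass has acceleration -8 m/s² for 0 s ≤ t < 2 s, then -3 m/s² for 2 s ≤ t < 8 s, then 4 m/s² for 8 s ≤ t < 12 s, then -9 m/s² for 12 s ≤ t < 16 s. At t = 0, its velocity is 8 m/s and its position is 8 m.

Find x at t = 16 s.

On each constant-a segment, Δv = aΔt and Δx = v₀Δt + ½aΔt²; chain segment to segment.
0–2 s: v starts 8 m/s; Δx = 8·2 + ½·-8·2² = 0 m; v ends -8 m/s.
2–8 s: v starts -8 m/s; Δx = -8·6 + ½·-3·6² = -102 m; v ends -26 m/s.
8–12 s: v starts -26 m/s; Δx = -26·4 + ½·4·4² = -72 m; v ends -10 m/s.
12–16 s: v starts -10 m/s; Δx = -10·4 + ½·-9·4² = -112 m; v ends -46 m/s.
x(16) = 8 + Σ Δx = -278 m.

-278 m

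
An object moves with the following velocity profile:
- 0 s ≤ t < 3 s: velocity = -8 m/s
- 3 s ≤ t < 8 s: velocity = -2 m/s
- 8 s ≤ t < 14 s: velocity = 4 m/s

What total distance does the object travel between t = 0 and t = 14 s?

58 m

Distance (not displacement) is the total path length: add the absolute areas under v-t.
0–3 s: |-8| × 3 = 24 m
3–8 s: |-2| × 5 = 10 m
8–14 s: |4| × 6 = 24 m
Total distance = 58 m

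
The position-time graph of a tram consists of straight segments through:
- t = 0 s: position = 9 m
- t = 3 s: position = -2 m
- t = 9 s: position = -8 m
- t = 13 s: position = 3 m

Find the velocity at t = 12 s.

2.75 m/s

Velocity is the slope of the x-t graph on 9–13 s: (3 − -8)/(13 − 9) = 2.75 m/s.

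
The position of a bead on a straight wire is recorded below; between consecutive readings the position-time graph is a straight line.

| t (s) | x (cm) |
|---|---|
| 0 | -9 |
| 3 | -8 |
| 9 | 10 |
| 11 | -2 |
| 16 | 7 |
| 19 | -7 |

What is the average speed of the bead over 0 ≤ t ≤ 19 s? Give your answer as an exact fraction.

54/19 cm/s

Average speed = (total path length)/(elapsed time); on a piecewise-linear x-t graph the path length is Σ|Δx|.
0–3 s: |Δx| = |-8 − -9| = 1 cm
3–9 s: |Δx| = |10 − -8| = 18 cm
9–11 s: |Δx| = |-2 − 10| = 12 cm
11–16 s: |Δx| = |7 − -2| = 9 cm
16–19 s: |Δx| = |-7 − 7| = 14 cm
Total path = 54 cm; average speed = 54/19 = 54/19 cm/s.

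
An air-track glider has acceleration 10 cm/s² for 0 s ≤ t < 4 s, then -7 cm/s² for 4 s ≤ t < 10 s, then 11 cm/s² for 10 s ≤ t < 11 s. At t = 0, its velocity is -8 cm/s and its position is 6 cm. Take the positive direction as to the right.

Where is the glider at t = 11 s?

On each constant-a segment, Δv = aΔt and Δx = v₀Δt + ½aΔt²; chain segment to segment.
0–4 s: v starts -8 cm/s; Δx = -8·4 + ½·10·4² = 48 cm; v ends 32 cm/s.
4–10 s: v starts 32 cm/s; Δx = 32·6 + ½·-7·6² = 66 cm; v ends -10 cm/s.
10–11 s: v starts -10 cm/s; Δx = -10·1 + ½·11·1² = -4.5 cm; v ends 1 cm/s.
x(11) = 6 + Σ Δx = 115.5 cm.

115.5 cm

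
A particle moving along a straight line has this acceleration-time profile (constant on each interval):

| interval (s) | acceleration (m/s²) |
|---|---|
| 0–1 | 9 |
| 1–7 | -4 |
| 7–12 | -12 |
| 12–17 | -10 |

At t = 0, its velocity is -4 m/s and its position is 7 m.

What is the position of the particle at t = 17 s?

On each constant-a segment, Δv = aΔt and Δx = v₀Δt + ½aΔt²; chain segment to segment.
0–1 s: v starts -4 m/s; Δx = -4·1 + ½·9·1² = 0.5 m; v ends 5 m/s.
1–7 s: v starts 5 m/s; Δx = 5·6 + ½·-4·6² = -42 m; v ends -19 m/s.
7–12 s: v starts -19 m/s; Δx = -19·5 + ½·-12·5² = -245 m; v ends -79 m/s.
12–17 s: v starts -79 m/s; Δx = -79·5 + ½·-10·5² = -520 m; v ends -129 m/s.
x(17) = 7 + Σ Δx = -799.5 m.

-799.5 m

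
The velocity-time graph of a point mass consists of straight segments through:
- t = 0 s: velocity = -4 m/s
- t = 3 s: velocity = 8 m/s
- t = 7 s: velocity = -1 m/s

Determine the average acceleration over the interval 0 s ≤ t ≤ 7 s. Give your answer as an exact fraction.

Average acceleration = Δv/Δt = (-1 − -4)/(7 − 0) = 3/7 m/s².

3/7 m/s²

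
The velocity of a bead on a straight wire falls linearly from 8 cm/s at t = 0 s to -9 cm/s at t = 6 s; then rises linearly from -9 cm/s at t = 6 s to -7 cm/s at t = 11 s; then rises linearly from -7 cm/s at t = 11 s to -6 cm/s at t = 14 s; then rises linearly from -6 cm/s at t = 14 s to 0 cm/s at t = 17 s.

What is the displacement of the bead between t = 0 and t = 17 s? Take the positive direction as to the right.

-71.5 cm

Net displacement equals the area under the velocity-time graph (areas below the axis count negative).
0–6 s: ½(8 + -9)(6) = -3 cm
6–11 s: ½(-9 + -7)(5) = -40 cm
11–14 s: ½(-7 + -6)(3) = -19.5 cm
14–17 s: ½(-6 + 0)(3) = -9 cm
Net displacement = -71.5 cm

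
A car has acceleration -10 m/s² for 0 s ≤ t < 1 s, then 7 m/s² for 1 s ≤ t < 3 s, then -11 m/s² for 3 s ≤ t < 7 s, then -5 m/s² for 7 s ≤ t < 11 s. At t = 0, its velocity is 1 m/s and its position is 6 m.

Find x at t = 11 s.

-266 m

On each constant-a segment, Δv = aΔt and Δx = v₀Δt + ½aΔt²; chain segment to segment.
0–1 s: v starts 1 m/s; Δx = 1·1 + ½·-10·1² = -4 m; v ends -9 m/s.
1–3 s: v starts -9 m/s; Δx = -9·2 + ½·7·2² = -4 m; v ends 5 m/s.
3–7 s: v starts 5 m/s; Δx = 5·4 + ½·-11·4² = -68 m; v ends -39 m/s.
7–11 s: v starts -39 m/s; Δx = -39·4 + ½·-5·4² = -196 m; v ends -59 m/s.
x(11) = 6 + Σ Δx = -266 m.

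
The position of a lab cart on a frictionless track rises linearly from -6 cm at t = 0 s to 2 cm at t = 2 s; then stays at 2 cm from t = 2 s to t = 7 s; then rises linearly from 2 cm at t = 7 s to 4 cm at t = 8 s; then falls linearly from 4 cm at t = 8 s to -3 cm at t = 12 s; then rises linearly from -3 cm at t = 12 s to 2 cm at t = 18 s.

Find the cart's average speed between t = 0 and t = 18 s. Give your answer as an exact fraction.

Average speed = (total path length)/(elapsed time); on a piecewise-linear x-t graph the path length is Σ|Δx|.
0–2 s: |Δx| = |2 − -6| = 8 cm
2–7 s: |Δx| = |2 − 2| = 0 cm
7–8 s: |Δx| = |4 − 2| = 2 cm
8–12 s: |Δx| = |-3 − 4| = 7 cm
12–18 s: |Δx| = |2 − -3| = 5 cm
Total path = 22 cm; average speed = 22/18 = 11/9 cm/s.

11/9 cm/s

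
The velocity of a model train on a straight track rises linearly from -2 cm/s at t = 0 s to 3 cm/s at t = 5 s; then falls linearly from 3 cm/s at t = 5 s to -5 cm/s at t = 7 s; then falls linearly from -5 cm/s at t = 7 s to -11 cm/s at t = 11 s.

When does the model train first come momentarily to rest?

t = 2 s

v changes sign on 0–5 s (from -2 to 3); the graph is linear there, so v = 0 at t = 0 + (2)·(5 − 0)/(3 − -2) = 2 s.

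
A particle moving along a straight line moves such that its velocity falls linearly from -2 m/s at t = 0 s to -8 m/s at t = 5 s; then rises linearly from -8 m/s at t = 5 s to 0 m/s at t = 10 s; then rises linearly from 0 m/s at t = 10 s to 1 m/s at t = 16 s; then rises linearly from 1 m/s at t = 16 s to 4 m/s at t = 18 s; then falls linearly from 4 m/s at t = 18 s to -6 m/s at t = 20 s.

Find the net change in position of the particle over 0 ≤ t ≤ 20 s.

-39 m

Net displacement equals the area under the velocity-time graph (areas below the axis count negative).
0–5 s: ½(-2 + -8)(5) = -25 m
5–10 s: ½(-8 + 0)(5) = -20 m
10–16 s: ½(0 + 1)(6) = 3 m
16–18 s: ½(1 + 4)(2) = 5 m
18–20 s: ½(4 + -6)(2) = -2 m
Net displacement = -39 m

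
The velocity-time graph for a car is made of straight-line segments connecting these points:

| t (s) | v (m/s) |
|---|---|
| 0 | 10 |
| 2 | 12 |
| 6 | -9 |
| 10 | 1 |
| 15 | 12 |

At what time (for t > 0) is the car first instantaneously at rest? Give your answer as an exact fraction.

v changes sign on 2–6 s (from 12 to -9); the graph is linear there, so v = 0 at t = 2 + (-12)·(6 − 2)/(-9 − 12) = 30/7 s.

t = 30/7 s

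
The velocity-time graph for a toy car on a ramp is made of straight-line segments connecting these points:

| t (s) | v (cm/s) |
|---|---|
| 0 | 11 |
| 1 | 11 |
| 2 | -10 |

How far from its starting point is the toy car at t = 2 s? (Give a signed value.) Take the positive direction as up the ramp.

Displacement is the signed area under the v-t curve.
0–1 s: 11 × 1 = 11 cm
1–2 s: ½(11 + -10)(1) = 0.5 cm
Net displacement = 11.5 cm

11.5 cm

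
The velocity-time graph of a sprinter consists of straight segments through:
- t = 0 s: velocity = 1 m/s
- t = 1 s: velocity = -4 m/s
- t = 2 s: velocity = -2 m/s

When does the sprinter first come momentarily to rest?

t = 0.2 s

v changes sign on 0–1 s (from 1 to -4); the graph is linear there, so v = 0 at t = 0 + (-1)·(1 − 0)/(-4 − 1) = 0.2 s.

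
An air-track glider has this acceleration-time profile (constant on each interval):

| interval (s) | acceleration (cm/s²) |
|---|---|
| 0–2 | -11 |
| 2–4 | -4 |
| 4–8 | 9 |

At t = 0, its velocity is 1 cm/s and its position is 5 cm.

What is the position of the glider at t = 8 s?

On each constant-a segment, Δv = aΔt and Δx = v₀Δt + ½aΔt²; chain segment to segment.
0–2 s: v starts 1 cm/s; Δx = 1·2 + ½·-11·2² = -20 cm; v ends -21 cm/s.
2–4 s: v starts -21 cm/s; Δx = -21·2 + ½·-4·2² = -50 cm; v ends -29 cm/s.
4–8 s: v starts -29 cm/s; Δx = -29·4 + ½·9·4² = -44 cm; v ends 7 cm/s.
x(8) = 5 + Σ Δx = -109 cm.

-109 cm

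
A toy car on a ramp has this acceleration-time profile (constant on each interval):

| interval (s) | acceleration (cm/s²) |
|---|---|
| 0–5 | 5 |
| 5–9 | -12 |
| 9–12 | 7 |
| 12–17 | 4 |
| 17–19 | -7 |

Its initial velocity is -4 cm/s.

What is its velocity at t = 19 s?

0 cm/s

Δv equals the area under the a-t graph; then v = v₀ + Δv.
0–5 s: 5 × 5 = 25 cm/s
5–9 s: -12 × 4 = -48 cm/s
9–12 s: 7 × 3 = 21 cm/s
12–17 s: 4 × 5 = 20 cm/s
17–19 s: -7 × 2 = -14 cm/s
Δv = 4 cm/s, so v(19) = -4 + (4) = 0 cm/s.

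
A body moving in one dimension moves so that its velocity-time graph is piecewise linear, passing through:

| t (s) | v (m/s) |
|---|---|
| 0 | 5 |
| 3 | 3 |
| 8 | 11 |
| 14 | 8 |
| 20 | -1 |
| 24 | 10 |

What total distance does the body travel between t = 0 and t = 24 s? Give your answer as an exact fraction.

4753/33 m

Distance (not displacement) is the total path length: add the absolute areas under v-t.
0–3 s: |½(5 + 3)(3)| = 12 m
3–8 s: |½(3 + 11)(5)| = 35 m
8–14 s: |½(11 + 8)(6)| = 57 m
14–20 s: v = 0 at t = 58/3 s; triangle areas 64/3 + 1/3 = 65/3 m
20–24 s: v = 0 at t = 224/11 s; triangle areas 2/11 + 200/11 = 202/11 m
Total distance = 4753/33 m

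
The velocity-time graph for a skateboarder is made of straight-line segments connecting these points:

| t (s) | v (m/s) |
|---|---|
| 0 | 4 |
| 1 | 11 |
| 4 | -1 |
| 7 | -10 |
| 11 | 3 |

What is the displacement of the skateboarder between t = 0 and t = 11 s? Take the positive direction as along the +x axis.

-8 m

Net displacement equals the area under the velocity-time graph (areas below the axis count negative).
0–1 s: ½(4 + 11)(1) = 7.5 m
1–4 s: ½(11 + -1)(3) = 15 m
4–7 s: ½(-1 + -10)(3) = -16.5 m
7–11 s: ½(-10 + 3)(4) = -14 m
Net displacement = -8 m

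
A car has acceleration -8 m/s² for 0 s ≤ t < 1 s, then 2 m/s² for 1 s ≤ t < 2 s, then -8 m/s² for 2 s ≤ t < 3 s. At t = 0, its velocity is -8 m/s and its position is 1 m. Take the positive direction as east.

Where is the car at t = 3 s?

On each constant-a segment, Δv = aΔt and Δx = v₀Δt + ½aΔt²; chain segment to segment.
0–1 s: v starts -8 m/s; Δx = -8·1 + ½·-8·1² = -12 m; v ends -16 m/s.
1–2 s: v starts -16 m/s; Δx = -16·1 + ½·2·1² = -15 m; v ends -14 m/s.
2–3 s: v starts -14 m/s; Δx = -14·1 + ½·-8·1² = -18 m; v ends -22 m/s.
x(3) = 1 + Σ Δx = -44 m.

-44 m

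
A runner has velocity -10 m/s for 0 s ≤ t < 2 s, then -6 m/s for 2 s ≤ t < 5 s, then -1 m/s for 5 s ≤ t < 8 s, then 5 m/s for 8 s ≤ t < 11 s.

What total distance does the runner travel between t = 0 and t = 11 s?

56 m

Distance (not displacement) is the total path length: add the absolute areas under v-t.
0–2 s: |-10| × 2 = 20 m
2–5 s: |-6| × 3 = 18 m
5–8 s: |-1| × 3 = 3 m
8–11 s: |5| × 3 = 15 m
Total distance = 56 m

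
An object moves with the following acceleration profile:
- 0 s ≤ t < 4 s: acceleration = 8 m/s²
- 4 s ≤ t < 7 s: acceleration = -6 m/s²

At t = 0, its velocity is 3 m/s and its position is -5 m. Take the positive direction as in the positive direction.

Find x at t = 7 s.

On each constant-a segment, Δv = aΔt and Δx = v₀Δt + ½aΔt²; chain segment to segment.
0–4 s: v starts 3 m/s; Δx = 3·4 + ½·8·4² = 76 m; v ends 35 m/s.
4–7 s: v starts 35 m/s; Δx = 35·3 + ½·-6·3² = 78 m; v ends 17 m/s.
x(7) = -5 + Σ Δx = 149 m.

149 m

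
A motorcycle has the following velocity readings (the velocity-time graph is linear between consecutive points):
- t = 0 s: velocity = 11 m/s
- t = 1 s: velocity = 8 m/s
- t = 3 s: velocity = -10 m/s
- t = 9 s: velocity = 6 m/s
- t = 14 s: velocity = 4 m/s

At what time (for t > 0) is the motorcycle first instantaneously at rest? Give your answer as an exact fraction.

v changes sign on 1–3 s (from 8 to -10); the graph is linear there, so v = 0 at t = 1 + (-8)·(3 − 1)/(-10 − 8) = 17/9 s.

t = 17/9 s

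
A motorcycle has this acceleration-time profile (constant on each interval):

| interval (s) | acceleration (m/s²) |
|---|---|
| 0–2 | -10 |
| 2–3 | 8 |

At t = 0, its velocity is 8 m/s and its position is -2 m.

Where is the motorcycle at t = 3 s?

-14 m

On each constant-a segment, Δv = aΔt and Δx = v₀Δt + ½aΔt²; chain segment to segment.
0–2 s: v starts 8 m/s; Δx = 8·2 + ½·-10·2² = -4 m; v ends -12 m/s.
2–3 s: v starts -12 m/s; Δx = -12·1 + ½·8·1² = -8 m; v ends -4 m/s.
x(3) = -2 + Σ Δx = -14 m.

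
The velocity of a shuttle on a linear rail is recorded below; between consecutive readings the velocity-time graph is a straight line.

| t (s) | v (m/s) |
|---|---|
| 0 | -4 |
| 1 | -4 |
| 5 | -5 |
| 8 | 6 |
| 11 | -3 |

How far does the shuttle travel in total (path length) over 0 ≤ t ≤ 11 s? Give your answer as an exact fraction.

416/11 m

Distance (not displacement) is the total path length: add the absolute areas under v-t.
0–1 s: |-4| × 1 = 4 m
1–5 s: |½(-4 + -5)(4)| = 18 m
5–8 s: v = 0 at t = 70/11 s; triangle areas 75/22 + 54/11 = 183/22 m
8–11 s: v = 0 at t = 10 s; triangle areas 6 + 1.5 = 7.5 m
Total distance = 416/11 m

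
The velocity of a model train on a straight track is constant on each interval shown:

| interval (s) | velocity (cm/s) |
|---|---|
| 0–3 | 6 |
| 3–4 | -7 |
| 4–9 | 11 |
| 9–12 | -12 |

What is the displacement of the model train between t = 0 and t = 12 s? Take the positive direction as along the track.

30 cm

Net displacement equals the area under the velocity-time graph (areas below the axis count negative).
0–3 s: 6 × 3 = 18 cm
3–4 s: -7 × 1 = -7 cm
4–9 s: 11 × 5 = 55 cm
9–12 s: -12 × 3 = -36 cm
Net displacement = 30 cm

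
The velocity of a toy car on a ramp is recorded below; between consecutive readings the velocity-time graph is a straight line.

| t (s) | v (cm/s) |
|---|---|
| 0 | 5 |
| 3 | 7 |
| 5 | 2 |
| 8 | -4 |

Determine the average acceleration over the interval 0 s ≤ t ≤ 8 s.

Average acceleration = Δv/Δt = (-4 − 5)/(8 − 0) = -1.125 cm/s².

-1.125 cm/s²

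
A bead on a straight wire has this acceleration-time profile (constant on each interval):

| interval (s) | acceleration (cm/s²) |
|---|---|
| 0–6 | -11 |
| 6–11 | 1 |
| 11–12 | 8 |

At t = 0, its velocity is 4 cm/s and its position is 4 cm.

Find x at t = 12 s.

On each constant-a segment, Δv = aΔt and Δx = v₀Δt + ½aΔt²; chain segment to segment.
0–6 s: v starts 4 cm/s; Δx = 4·6 + ½·-11·6² = -174 cm; v ends -62 cm/s.
6–11 s: v starts -62 cm/s; Δx = -62·5 + ½·1·5² = -297.5 cm; v ends -57 cm/s.
11–12 s: v starts -57 cm/s; Δx = -57·1 + ½·8·1² = -53 cm; v ends -49 cm/s.
x(12) = 4 + Σ Δx = -520.5 cm.

-520.5 cm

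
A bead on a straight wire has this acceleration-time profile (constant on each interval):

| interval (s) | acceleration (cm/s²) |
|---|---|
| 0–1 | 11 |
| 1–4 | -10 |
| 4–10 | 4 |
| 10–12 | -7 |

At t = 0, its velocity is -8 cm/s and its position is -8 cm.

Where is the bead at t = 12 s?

-156.5 cm

On each constant-a segment, Δv = aΔt and Δx = v₀Δt + ½aΔt²; chain segment to segment.
0–1 s: v starts -8 cm/s; Δx = -8·1 + ½·11·1² = -2.5 cm; v ends 3 cm/s.
1–4 s: v starts 3 cm/s; Δx = 3·3 + ½·-10·3² = -36 cm; v ends -27 cm/s.
4–10 s: v starts -27 cm/s; Δx = -27·6 + ½·4·6² = -90 cm; v ends -3 cm/s.
10–12 s: v starts -3 cm/s; Δx = -3·2 + ½·-7·2² = -20 cm; v ends -17 cm/s.
x(12) = -8 + Σ Δx = -156.5 cm.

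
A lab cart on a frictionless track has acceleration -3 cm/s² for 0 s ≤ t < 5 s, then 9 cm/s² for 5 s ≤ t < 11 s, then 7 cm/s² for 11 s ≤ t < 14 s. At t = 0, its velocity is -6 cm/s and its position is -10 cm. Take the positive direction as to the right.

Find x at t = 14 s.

On each constant-a segment, Δv = aΔt and Δx = v₀Δt + ½aΔt²; chain segment to segment.
0–5 s: v starts -6 cm/s; Δx = -6·5 + ½·-3·5² = -67.5 cm; v ends -21 cm/s.
5–11 s: v starts -21 cm/s; Δx = -21·6 + ½·9·6² = 36 cm; v ends 33 cm/s.
11–14 s: v starts 33 cm/s; Δx = 33·3 + ½·7·3² = 130.5 cm; v ends 54 cm/s.
x(14) = -10 + Σ Δx = 89 cm.

89 cm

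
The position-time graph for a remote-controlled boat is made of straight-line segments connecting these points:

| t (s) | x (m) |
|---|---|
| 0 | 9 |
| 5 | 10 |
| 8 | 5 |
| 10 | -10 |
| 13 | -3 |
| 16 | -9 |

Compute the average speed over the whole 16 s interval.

2.125 m/s

Average speed = (total path length)/(elapsed time); on a piecewise-linear x-t graph the path length is Σ|Δx|.
0–5 s: |Δx| = |10 − 9| = 1 m
5–8 s: |Δx| = |5 − 10| = 5 m
8–10 s: |Δx| = |-10 − 5| = 15 m
10–13 s: |Δx| = |-3 − -10| = 7 m
13–16 s: |Δx| = |-9 − -3| = 6 m
Total path = 34 m; average speed = 34/16 = 2.125 m/s.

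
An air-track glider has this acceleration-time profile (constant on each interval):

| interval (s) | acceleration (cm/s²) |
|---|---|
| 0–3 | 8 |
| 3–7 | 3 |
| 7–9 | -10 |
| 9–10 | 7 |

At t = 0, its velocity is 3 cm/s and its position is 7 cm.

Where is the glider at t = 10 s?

264.5 cm

On each constant-a segment, Δv = aΔt and Δx = v₀Δt + ½aΔt²; chain segment to segment.
0–3 s: v starts 3 cm/s; Δx = 3·3 + ½·8·3² = 45 cm; v ends 27 cm/s.
3–7 s: v starts 27 cm/s; Δx = 27·4 + ½·3·4² = 132 cm; v ends 39 cm/s.
7–9 s: v starts 39 cm/s; Δx = 39·2 + ½·-10·2² = 58 cm; v ends 19 cm/s.
9–10 s: v starts 19 cm/s; Δx = 19·1 + ½·7·1² = 22.5 cm; v ends 26 cm/s.
x(10) = 7 + Σ Δx = 264.5 cm.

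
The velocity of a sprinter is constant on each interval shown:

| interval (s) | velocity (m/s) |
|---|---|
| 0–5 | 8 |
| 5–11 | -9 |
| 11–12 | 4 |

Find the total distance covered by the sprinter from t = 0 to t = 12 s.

98 m

Distance (not displacement) is the total path length: add the absolute areas under v-t.
0–5 s: |8| × 5 = 40 m
5–11 s: |-9| × 6 = 54 m
11–12 s: |4| × 1 = 4 m
Total distance = 98 m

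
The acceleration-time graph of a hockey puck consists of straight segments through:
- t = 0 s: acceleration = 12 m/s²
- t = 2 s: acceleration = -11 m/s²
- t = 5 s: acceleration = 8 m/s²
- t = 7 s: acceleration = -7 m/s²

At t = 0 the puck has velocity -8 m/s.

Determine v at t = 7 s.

-10.5 m/s

Δv equals the area under the a-t graph; then v = v₀ + Δv.
0–2 s: ½(12 + -11)(2) = 1 m/s
2–5 s: ½(-11 + 8)(3) = -4.5 m/s
5–7 s: ½(8 + -7)(2) = 1 m/s
Δv = -2.5 m/s, so v(7) = -8 + (-2.5) = -10.5 m/s.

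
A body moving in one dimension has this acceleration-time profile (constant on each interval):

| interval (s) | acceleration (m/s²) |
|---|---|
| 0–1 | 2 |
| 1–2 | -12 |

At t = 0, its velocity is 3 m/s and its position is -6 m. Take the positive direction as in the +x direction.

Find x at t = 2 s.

On each constant-a segment, Δv = aΔt and Δx = v₀Δt + ½aΔt²; chain segment to segment.
0–1 s: v starts 3 m/s; Δx = 3·1 + ½·2·1² = 4 m; v ends 5 m/s.
1–2 s: v starts 5 m/s; Δx = 5·1 + ½·-12·1² = -1 m; v ends -7 m/s.
x(2) = -6 + Σ Δx = -3 m.

-3 m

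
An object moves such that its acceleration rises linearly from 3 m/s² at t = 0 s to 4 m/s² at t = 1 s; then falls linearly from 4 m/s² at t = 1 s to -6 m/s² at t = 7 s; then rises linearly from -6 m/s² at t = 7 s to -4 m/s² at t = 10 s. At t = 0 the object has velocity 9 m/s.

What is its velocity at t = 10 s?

-8.5 m/s

Δv equals the area under the a-t graph; then v = v₀ + Δv.
0–1 s: ½(3 + 4)(1) = 3.5 m/s
1–7 s: ½(4 + -6)(6) = -6 m/s
7–10 s: ½(-6 + -4)(3) = -15 m/s
Δv = -17.5 m/s, so v(10) = 9 + (-17.5) = -8.5 m/s.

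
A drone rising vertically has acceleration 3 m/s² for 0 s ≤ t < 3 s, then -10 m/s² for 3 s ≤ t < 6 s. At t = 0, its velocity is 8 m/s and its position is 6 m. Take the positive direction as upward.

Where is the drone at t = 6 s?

49.5 m

On each constant-a segment, Δv = aΔt and Δx = v₀Δt + ½aΔt²; chain segment to segment.
0–3 s: v starts 8 m/s; Δx = 8·3 + ½·3·3² = 37.5 m; v ends 17 m/s.
3–6 s: v starts 17 m/s; Δx = 17·3 + ½·-10·3² = 6 m; v ends -13 m/s.
x(6) = 6 + Σ Δx = 49.5 m.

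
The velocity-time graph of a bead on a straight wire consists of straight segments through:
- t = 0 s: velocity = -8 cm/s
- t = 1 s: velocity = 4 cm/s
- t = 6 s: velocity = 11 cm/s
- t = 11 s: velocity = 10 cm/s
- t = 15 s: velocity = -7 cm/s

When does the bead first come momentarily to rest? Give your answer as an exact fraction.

v changes sign on 0–1 s (from -8 to 4); the graph is linear there, so v = 0 at t = 0 + (8)·(1 − 0)/(4 − -8) = 2/3 s.

t = 2/3 s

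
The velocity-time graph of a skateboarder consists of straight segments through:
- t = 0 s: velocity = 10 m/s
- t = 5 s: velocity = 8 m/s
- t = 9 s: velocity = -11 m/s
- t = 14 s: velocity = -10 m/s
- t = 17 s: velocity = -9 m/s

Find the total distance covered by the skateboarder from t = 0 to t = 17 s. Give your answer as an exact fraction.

2764/19 m

Total distance travelled is ∫|v| dt — sum the magnitudes of each area piece.
0–5 s: |½(10 + 8)(5)| = 45 m
5–9 s: v = 0 at t = 127/19 s; triangle areas 128/19 + 242/19 = 370/19 m
9–14 s: |½(-11 + -10)(5)| = 52.5 m
14–17 s: |½(-10 + -9)(3)| = 28.5 m
Total distance = 2764/19 m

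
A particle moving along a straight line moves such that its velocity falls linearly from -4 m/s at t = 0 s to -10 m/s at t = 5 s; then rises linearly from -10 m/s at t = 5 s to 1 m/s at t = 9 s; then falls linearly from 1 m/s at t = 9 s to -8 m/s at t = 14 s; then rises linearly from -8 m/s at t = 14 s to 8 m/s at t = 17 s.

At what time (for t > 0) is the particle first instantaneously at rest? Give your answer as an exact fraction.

v changes sign on 5–9 s (from -10 to 1); the graph is linear there, so v = 0 at t = 5 + (10)·(9 − 5)/(1 − -10) = 95/11 s.

t = 95/11 s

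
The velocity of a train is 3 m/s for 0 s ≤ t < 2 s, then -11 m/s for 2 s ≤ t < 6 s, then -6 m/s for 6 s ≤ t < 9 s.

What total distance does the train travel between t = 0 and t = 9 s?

68 m

Distance (not displacement) is the total path length: add the absolute areas under v-t.
0–2 s: |3| × 2 = 6 m
2–6 s: |-11| × 4 = 44 m
6–9 s: |-6| × 3 = 18 m
Total distance = 68 m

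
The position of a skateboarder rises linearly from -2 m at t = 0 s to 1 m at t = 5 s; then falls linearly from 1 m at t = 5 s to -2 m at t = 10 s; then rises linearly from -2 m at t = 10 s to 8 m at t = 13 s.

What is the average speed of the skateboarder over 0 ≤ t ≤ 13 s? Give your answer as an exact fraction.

Average speed = (total path length)/(elapsed time); on a piecewise-linear x-t graph the path length is Σ|Δx|.
0–5 s: |Δx| = |1 − -2| = 3 m
5–10 s: |Δx| = |-2 − 1| = 3 m
10–13 s: |Δx| = |8 − -2| = 10 m
Total path = 16 m; average speed = 16/13 = 16/13 m/s.

16/13 m/s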